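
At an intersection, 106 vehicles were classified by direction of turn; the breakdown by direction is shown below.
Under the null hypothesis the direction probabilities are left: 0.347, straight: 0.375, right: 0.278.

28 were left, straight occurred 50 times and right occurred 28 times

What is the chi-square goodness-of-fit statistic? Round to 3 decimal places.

Expected counts E_i = n·p_i: 106×0.347 = 36.782, 106×0.375 = 39.75, 106×0.278 = 29.468.
χ² = (28−36.782)²/36.782 + (50−39.75)²/39.75 + (28−29.468)²/29.468
   = 2.0968 + 2.6431 + 0.0731
Sum = 4.813

4.813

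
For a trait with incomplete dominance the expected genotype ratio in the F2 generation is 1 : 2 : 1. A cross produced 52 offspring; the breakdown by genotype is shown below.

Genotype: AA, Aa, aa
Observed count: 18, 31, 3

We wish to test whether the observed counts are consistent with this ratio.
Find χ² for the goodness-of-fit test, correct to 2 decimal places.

10.58

Ratio total = 4. Expected counts: 52×1/4 = 13, 52×2/4 = 26, 52×1/4 = 13.
AA: (18 − 13)²/13 = 25/13 = 1.923
Aa: (31 − 26)²/26 = 25/26 = 0.962
aa: (3 − 13)²/13 = 100/13 = 7.692
Sum = 10.58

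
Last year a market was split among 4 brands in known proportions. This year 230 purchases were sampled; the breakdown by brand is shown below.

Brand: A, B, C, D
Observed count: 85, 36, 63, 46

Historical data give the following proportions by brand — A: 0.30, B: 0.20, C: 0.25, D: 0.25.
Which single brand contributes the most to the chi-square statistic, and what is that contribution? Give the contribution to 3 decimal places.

A, 3.710

Expected counts E_i = n·p_i: 230×0.30 = 69, 230×0.20 = 46, 230×0.25 = 57.5, 230×0.25 = 57.5.
A: (85 − 69)²/69 = 256/69 = 3.7101
B: (36 − 46)²/46 = 100/46 = 2.1739
C: (63 − 57.5)²/57.5 = 30.25/57.5 = 0.5261
D: (46 − 57.5)²/57.5 = 132.25/57.5 = 2.3000
The largest term is for A: 3.710.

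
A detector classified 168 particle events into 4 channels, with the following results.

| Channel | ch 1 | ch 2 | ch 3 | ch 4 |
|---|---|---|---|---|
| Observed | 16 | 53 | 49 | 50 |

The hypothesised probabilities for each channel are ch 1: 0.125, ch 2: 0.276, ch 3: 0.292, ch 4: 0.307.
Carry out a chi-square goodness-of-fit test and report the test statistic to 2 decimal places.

Expected counts E_i = n·p_i: 168×0.125 = 21, 168×0.276 = 46.368, 168×0.292 = 49.056, 168×0.307 = 51.576.
cat         O        E   (O−E)²/E
ch 1       16       21      1.190
ch 2       53   46.368      0.949
ch 3       49   49.056      0.000
ch 4       50   51.576      0.048
Sum = 2.19

2.19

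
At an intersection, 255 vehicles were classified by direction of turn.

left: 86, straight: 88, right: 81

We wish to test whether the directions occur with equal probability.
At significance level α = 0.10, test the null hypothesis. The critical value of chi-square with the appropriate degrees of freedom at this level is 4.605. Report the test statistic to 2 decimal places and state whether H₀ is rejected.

0.31; do not reject

Expected count for each of the 3 categories: 255/3 = 85.
χ² = (86−85)²/85 + (88−85)²/85 + (81−85)²/85
   = 0.012 + 0.106 + 0.188
Sum = 0.31
df = 2. Since 0.31 < 4.605, we do not reject H₀.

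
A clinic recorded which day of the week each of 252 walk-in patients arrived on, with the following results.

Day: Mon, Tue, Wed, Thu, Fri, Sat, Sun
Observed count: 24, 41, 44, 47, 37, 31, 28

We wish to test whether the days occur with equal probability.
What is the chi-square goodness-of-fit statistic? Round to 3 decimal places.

12.333

Under H₀ each category has probability 1/7, so each expected count is 252/7 = 36.
Mon: (24 − 36)²/36 = 144/36 = 4.0000
Tue: (41 − 36)²/36 = 25/36 = 0.6944
Wed: (44 − 36)²/36 = 64/36 = 1.7778
Thu: (47 − 36)²/36 = 121/36 = 3.3611
Fri: (37 − 36)²/36 = 1/36 = 0.0278
Sat: (31 − 36)²/36 = 25/36 = 0.6944
Sun: (28 − 36)²/36 = 64/36 = 1.7778
Sum = 12.333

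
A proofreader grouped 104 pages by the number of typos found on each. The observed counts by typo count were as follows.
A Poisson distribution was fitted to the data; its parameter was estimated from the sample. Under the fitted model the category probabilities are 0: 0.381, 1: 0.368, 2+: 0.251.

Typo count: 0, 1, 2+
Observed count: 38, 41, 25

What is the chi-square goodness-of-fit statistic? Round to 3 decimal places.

0.308

Expected counts E_i = n·p_i: 104×0.381 = 39.624, 104×0.368 = 38.272, 104×0.251 = 26.104.
0: (38 − 39.624)²/39.624 = 2.637376/39.624 = 0.0666
1: (41 − 38.272)²/38.272 = 7.441984/38.272 = 0.1944
2+: (25 − 26.104)²/26.104 = 1.218816/26.104 = 0.0467
Sum = 0.308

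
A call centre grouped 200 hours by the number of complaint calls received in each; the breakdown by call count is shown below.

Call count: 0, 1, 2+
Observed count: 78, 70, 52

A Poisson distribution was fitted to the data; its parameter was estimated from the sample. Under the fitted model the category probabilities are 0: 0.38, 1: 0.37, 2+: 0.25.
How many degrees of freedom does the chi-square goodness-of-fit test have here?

There are k = 3 categories and 1 parameter estimated from the data, so df = 3 − 1 − 1 = 1.

1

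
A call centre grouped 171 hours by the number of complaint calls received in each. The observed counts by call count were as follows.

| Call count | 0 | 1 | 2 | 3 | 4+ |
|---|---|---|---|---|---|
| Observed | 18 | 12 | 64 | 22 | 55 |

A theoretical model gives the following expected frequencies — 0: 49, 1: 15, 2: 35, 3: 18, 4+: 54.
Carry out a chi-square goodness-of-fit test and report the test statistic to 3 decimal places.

45.148

0: (18 − 49)²/49 = 961/49 = 19.6122
1: (12 − 15)²/15 = 9/15 = 0.6000
2: (64 − 35)²/35 = 841/35 = 24.0286
3: (22 − 18)²/18 = 16/18 = 0.8889
4+: (55 − 54)²/54 = 1/54 = 0.0185
Sum = 45.148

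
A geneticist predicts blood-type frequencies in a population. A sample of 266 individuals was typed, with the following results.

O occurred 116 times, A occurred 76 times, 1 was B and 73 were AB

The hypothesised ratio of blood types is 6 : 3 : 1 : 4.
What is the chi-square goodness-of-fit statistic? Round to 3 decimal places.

23.539

Ratio total = 14. Expected counts: 266×6/14 = 114, 266×3/14 = 57, 266×1/14 = 19, 266×4/14 = 76.
cat         O        E   (O−E)²/E
O         116      114     0.0351
A          76       57     6.3333
B           1       19    17.0526
AB         73       76     0.1184
Sum = 23.539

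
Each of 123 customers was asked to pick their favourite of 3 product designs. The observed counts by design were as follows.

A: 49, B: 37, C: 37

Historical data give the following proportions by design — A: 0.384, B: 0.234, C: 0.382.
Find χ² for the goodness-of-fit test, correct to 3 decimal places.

4.535

Expected counts E_i = n·p_i: 123×0.384 = 47.232, 123×0.234 = 28.782, 123×0.382 = 46.986.
cat         O        E   (O−E)²/E
A          49   47.232     0.0662
B          37   28.782     2.3465
C          37   46.986     2.1223
Sum = 4.535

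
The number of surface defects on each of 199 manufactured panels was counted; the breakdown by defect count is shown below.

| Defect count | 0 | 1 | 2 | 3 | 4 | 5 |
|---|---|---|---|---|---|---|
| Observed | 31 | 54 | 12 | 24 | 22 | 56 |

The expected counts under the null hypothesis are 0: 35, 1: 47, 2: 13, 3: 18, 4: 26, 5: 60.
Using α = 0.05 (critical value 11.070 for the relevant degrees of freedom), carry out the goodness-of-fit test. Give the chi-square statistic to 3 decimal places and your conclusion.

cat         O        E   (O−E)²/E
0          31       35     0.4571
1          54       47     1.0426
2          12       13     0.0769
3          24       18     2.0000
4          22       26     0.6154
5          56       60     0.2667
Sum = 4.459
df = 5. Since 4.459 < 11.070, we do not reject H₀.

4.459; do not reject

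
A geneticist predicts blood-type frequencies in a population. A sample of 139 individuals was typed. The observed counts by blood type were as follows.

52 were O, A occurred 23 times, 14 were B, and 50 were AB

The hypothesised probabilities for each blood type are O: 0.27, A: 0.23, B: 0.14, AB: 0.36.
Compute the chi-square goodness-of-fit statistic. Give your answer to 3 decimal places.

Expected counts E_i = n·p_i: 139×0.27 = 37.53, 139×0.23 = 31.97, 139×0.14 = 19.46, 139×0.36 = 50.04.
χ² = (52−37.53)²/37.53 + (23−31.97)²/31.97 + (14−19.46)²/19.46 + (50−50.04)²/50.04
   = 5.5790 + 2.5168 + 1.5319 + 0.0000
Sum = 9.628

9.628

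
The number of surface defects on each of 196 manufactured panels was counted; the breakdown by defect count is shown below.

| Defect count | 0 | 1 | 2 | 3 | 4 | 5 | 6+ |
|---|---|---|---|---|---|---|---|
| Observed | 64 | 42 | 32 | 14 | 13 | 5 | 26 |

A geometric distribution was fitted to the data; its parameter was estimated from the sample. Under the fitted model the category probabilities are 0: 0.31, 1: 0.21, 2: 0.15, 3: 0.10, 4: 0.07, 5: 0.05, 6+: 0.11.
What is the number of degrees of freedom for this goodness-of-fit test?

5

There are k = 7 categories and 1 parameter estimated from the data, so df = 7 − 1 − 1 = 5.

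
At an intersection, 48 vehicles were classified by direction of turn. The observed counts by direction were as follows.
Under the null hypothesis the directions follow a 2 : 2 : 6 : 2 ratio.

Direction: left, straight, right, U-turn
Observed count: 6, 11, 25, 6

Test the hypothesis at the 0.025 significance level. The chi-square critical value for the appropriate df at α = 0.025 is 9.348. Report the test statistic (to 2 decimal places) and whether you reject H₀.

2.17; do not reject

Ratio total = 12. Expected counts: 48×2/12 = 8, 48×2/12 = 8, 48×6/12 = 24, 48×2/12 = 8.
cat           O        E   (O−E)²/E
left          6        8      0.500
straight     11        8      1.125
right        25       24      0.042
U-turn        6        8      0.500
Sum = 2.17
df = 3. Since 2.17 < 9.348, we do not reject H₀.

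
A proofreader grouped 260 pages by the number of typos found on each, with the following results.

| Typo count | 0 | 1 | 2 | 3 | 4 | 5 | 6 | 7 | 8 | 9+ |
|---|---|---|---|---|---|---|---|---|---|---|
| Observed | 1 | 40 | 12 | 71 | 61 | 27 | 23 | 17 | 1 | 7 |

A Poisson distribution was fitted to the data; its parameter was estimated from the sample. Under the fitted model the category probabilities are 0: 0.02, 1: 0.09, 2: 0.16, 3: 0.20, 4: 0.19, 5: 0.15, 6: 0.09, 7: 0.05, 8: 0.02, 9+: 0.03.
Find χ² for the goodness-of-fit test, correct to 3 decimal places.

54.300

Expected counts E_i = n·p_i: 260×0.02 = 5.2, 260×0.09 = 23.4, 260×0.16 = 41.6, 260×0.20 = 52, 260×0.19 = 49.4, 260×0.15 = 39, 260×0.09 = 23.4, 260×0.05 = 13, 260×0.02 = 5.2, 260×0.03 = 7.8.
0: (1 − 5.2)²/5.2 = 17.64/5.2 = 3.3923
1: (40 − 23.4)²/23.4 = 275.56/23.4 = 11.7761
2: (12 − 41.6)²/41.6 = 876.16/41.6 = 21.0615
3: (71 − 52)²/52 = 361/52 = 6.9423
4: (61 − 49.4)²/49.4 = 134.56/49.4 = 2.7239
5: (27 − 39)²/39 = 144/39 = 3.6923
6: (23 − 23.4)²/23.4 = 0.16/23.4 = 0.0068
7: (17 − 13)²/13 = 16/13 = 1.2308
8: (1 − 5.2)²/5.2 = 17.64/5.2 = 3.3923
9+: (7 − 7.8)²/7.8 = 0.64/7.8 = 0.0821
Sum = 54.300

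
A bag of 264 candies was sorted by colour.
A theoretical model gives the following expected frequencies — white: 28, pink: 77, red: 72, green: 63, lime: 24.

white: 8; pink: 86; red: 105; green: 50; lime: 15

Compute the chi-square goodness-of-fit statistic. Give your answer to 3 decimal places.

36.520

χ² = (8−28)²/28 + (86−77)²/77 + (105−72)²/72 + (50−63)²/63 + (15−24)²/24
   = 14.2857 + 1.0519 + 15.1250 + 2.6825 + 3.3750
Sum = 36.520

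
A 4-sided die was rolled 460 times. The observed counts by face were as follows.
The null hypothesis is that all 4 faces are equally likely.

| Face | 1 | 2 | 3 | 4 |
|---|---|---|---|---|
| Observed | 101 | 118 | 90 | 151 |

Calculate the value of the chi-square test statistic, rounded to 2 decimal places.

18.49

Expected count for each of the 4 categories: 460/4 = 115.
χ² = (101−115)²/115 + (118−115)²/115 + (90−115)²/115 + (151−115)²/115
   = 1.704 + 0.078 + 5.435 + 11.270
Sum = 18.49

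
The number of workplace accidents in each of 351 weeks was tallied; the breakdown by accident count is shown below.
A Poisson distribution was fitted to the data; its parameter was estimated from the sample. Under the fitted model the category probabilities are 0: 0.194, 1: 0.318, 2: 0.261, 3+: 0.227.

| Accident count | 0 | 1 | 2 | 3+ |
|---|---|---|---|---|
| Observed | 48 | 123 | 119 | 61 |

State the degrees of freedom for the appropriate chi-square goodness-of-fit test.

There are k = 4 categories and 1 parameter estimated from the data, so df = 4 − 1 − 1 = 2.

2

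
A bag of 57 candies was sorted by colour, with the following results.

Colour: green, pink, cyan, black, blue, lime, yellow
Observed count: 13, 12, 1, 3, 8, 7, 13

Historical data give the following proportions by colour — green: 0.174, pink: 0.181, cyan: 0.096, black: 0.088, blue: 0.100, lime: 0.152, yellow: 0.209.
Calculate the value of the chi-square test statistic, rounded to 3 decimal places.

7.044

Expected counts E_i = n·p_i: 57×0.174 = 9.918, 57×0.181 = 10.317, 57×0.096 = 5.472, 57×0.088 = 5.016, 57×0.100 = 5.7, 57×0.152 = 8.664, 57×0.209 = 11.913.
green: (13 − 9.918)²/9.918 = 9.498724/9.918 = 0.9577
pink: (12 − 10.317)²/10.317 = 2.832489/10.317 = 0.2745
cyan: (1 − 5.472)²/5.472 = 19.998784/5.472 = 3.6547
black: (3 − 5.016)²/5.016 = 4.064256/5.016 = 0.8103
blue: (8 − 5.7)²/5.7 = 5.29/5.7 = 0.9281
lime: (7 − 8.664)²/8.664 = 2.768896/8.664 = 0.3196
yellow: (13 − 11.913)²/11.913 = 1.181569/11.913 = 0.0992
Sum = 7.044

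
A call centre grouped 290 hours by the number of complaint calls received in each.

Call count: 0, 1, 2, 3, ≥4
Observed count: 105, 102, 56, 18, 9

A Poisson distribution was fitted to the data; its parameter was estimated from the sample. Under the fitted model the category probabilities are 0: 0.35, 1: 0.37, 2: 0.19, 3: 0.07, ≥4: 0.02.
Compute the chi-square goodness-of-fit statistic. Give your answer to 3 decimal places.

2.423

Expected counts E_i = n·p_i: 290×0.35 = 101.5, 290×0.37 = 107.3, 290×0.19 = 55.1, 290×0.07 = 20.3, 290×0.02 = 5.8.
χ² = (105−101.5)²/101.5 + (102−107.3)²/107.3 + (56−55.1)²/55.1 + (18−20.3)²/20.3 + (9−5.8)²/5.8
   = 0.1207 + 0.2618 + 0.0147 + 0.2606 + 1.7655
Sum = 2.423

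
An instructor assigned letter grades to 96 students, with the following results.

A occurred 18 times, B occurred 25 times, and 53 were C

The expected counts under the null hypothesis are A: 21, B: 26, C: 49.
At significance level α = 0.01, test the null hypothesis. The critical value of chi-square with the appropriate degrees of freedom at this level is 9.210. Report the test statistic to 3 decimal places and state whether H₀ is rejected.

0.794; do not reject

χ² = (18−21)²/21 + (25−26)²/26 + (53−49)²/49
   = 0.4286 + 0.0385 + 0.3265
Sum = 0.794
df = 2. Since 0.794 < 9.210, we do not reject H₀.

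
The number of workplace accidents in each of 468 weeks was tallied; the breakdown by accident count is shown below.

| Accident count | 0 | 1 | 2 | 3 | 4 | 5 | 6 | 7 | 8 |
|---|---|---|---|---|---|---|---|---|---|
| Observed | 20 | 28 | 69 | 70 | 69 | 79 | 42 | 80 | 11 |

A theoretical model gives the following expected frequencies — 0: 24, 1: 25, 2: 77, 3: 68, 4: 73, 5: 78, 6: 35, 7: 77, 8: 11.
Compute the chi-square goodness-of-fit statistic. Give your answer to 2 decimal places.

3.67

0: (20 − 24)²/24 = 16/24 = 0.667
1: (28 − 25)²/25 = 9/25 = 0.360
2: (69 − 77)²/77 = 64/77 = 0.831
3: (70 − 68)²/68 = 4/68 = 0.059
4: (69 − 73)²/73 = 16/73 = 0.219
5: (79 − 78)²/78 = 1/78 = 0.013
6: (42 − 35)²/35 = 49/35 = 1.400
7: (80 − 77)²/77 = 9/77 = 0.117
8: (11 − 11)²/11 = 0/11 = 0.000
Sum = 3.67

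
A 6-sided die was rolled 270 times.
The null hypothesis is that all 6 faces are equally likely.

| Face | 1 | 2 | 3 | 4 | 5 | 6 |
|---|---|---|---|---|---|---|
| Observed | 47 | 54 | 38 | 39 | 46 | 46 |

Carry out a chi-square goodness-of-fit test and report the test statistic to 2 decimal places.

3.82

Under H₀ each category has probability 1/6, so each expected count is 270/6 = 45.
χ² = (47−45)²/45 + (54−45)²/45 + (38−45)²/45 + (39−45)²/45 + (46−45)²/45 + (46−45)²/45
   = 0.089 + 1.800 + 1.089 + 0.800 + 0.022 + 0.022
Sum = 3.82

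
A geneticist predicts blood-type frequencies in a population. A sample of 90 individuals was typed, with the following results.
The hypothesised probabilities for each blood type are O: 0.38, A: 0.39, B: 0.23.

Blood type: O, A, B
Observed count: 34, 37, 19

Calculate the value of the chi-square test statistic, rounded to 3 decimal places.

Expected counts E_i = n·p_i: 90×0.38 = 34.2, 90×0.39 = 35.1, 90×0.23 = 20.7.
cat         O        E   (O−E)²/E
O          34     34.2     0.0012
A          37     35.1     0.1028
B          19     20.7     0.1396
Sum = 0.244

0.244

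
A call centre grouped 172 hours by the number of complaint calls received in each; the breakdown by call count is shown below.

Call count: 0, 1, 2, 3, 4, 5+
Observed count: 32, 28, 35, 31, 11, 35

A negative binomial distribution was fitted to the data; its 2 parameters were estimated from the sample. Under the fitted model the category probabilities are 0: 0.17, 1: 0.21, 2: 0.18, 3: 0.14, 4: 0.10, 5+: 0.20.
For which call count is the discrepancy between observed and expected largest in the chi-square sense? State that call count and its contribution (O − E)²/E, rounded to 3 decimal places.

4, 2.235

Expected counts E_i = n·p_i: 172×0.17 = 29.24, 172×0.21 = 36.12, 172×0.18 = 30.96, 172×0.14 = 24.08, 172×0.10 = 17.2, 172×0.20 = 34.4.
0: (32 − 29.24)²/29.24 = 7.6176/29.24 = 0.2605
1: (28 − 36.12)²/36.12 = 65.9344/36.12 = 1.8254
2: (35 − 30.96)²/30.96 = 16.3216/30.96 = 0.5272
3: (31 − 24.08)²/24.08 = 47.8864/24.08 = 1.9886
4: (11 − 17.2)²/17.2 = 38.44/17.2 = 2.2349
5+: (35 − 34.4)²/34.4 = 0.36/34.4 = 0.0105
The largest term is for 4: 2.235.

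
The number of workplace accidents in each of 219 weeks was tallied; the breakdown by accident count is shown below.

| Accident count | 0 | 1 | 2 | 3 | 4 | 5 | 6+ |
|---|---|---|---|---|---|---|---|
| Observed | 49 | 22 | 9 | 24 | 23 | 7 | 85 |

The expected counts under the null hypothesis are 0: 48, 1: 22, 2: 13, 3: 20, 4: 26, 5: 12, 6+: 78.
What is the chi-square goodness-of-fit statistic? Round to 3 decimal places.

5.109

0: (49 − 48)²/48 = 1/48 = 0.0208
1: (22 − 22)²/22 = 0/22 = 0.0000
2: (9 − 13)²/13 = 16/13 = 1.2308
3: (24 − 20)²/20 = 16/20 = 0.8000
4: (23 − 26)²/26 = 9/26 = 0.3462
5: (7 − 12)²/12 = 25/12 = 2.0833
6+: (85 − 78)²/78 = 49/78 = 0.6282
Sum = 5.109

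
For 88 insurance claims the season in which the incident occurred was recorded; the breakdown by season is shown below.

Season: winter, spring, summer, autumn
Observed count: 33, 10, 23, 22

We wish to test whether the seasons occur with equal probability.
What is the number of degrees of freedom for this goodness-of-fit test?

There are k = 4 categories and no parameters were estimated from the data, so df = 4 − 1 = 3.

3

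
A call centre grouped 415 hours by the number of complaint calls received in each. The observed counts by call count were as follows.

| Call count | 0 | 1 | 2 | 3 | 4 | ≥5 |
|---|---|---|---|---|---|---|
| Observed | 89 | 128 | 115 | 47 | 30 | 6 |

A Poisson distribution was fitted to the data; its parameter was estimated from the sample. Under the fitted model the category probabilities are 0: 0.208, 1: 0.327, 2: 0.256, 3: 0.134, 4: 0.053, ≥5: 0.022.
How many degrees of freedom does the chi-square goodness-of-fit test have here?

There are k = 6 categories and 1 parameter estimated from the data, so df = 6 − 1 − 1 = 4.

4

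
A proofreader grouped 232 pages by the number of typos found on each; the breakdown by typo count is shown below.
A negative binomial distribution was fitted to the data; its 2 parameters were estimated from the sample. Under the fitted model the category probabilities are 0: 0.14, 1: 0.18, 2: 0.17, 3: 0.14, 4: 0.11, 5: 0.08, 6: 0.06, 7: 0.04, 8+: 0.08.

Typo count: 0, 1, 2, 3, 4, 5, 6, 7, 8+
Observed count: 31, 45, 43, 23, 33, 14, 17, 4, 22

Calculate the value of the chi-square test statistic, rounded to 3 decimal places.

Expected counts E_i = n·p_i: 232×0.14 = 32.48, 232×0.18 = 41.76, 232×0.17 = 39.44, 232×0.14 = 32.48, 232×0.11 = 25.52, 232×0.08 = 18.56, 232×0.06 = 13.92, 232×0.04 = 9.28, 232×0.08 = 18.56.
0: (31 − 32.48)²/32.48 = 2.1904/32.48 = 0.0674
1: (45 − 41.76)²/41.76 = 10.4976/41.76 = 0.2514
2: (43 − 39.44)²/39.44 = 12.6736/39.44 = 0.3213
3: (23 − 32.48)²/32.48 = 89.8704/32.48 = 2.7669
4: (33 − 25.52)²/25.52 = 55.9504/25.52 = 2.1924
5: (14 − 18.56)²/18.56 = 20.7936/18.56 = 1.1203
6: (17 − 13.92)²/13.92 = 9.4864/13.92 = 0.6815
7: (4 − 9.28)²/9.28 = 27.8784/9.28 = 3.0041
8+: (22 − 18.56)²/18.56 = 11.8336/18.56 = 0.6376
Sum = 11.043

11.043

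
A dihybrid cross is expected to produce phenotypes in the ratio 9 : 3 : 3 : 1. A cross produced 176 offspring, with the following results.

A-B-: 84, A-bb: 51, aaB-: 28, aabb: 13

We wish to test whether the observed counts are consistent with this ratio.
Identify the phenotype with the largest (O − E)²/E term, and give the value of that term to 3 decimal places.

A-bb, 9.818

Ratio total = 16. Expected counts: 176×9/16 = 99, 176×3/16 = 33, 176×3/16 = 33, 176×1/16 = 11.
A-B-: (84 − 99)²/99 = 225/99 = 2.2727
A-bb: (51 − 33)²/33 = 324/33 = 9.8182
aaB-: (28 − 33)²/33 = 25/33 = 0.7576
aabb: (13 − 11)²/11 = 4/11 = 0.3636
The largest term is for A-bb: 9.818.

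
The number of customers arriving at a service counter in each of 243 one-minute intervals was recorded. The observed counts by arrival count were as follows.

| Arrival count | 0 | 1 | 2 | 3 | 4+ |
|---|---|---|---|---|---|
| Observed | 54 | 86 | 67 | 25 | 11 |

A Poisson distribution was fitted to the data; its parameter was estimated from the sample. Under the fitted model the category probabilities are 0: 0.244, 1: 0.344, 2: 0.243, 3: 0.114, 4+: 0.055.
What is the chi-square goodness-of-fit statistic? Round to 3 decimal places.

2.294

Expected counts E_i = n·p_i: 243×0.244 = 59.292, 243×0.344 = 83.592, 243×0.243 = 59.049, 243×0.114 = 27.702, 243×0.055 = 13.365.
χ² = (54−59.292)²/59.292 + (86−83.592)²/83.592 + (67−59.049)²/59.049 + (25−27.702)²/27.702 + (11−13.365)²/13.365
   = 0.4723 + 0.0694 + 1.0706 + 0.2635 + 0.4185
Sum = 2.294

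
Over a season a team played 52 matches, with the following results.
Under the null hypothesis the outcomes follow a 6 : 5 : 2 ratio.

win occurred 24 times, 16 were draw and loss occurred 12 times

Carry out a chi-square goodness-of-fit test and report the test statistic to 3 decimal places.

Ratio total = 13. Expected counts: 52×6/13 = 24, 52×5/13 = 20, 52×2/13 = 8.
win: (24 − 24)²/24 = 0/24 = 0.0000
draw: (16 − 20)²/20 = 16/20 = 0.8000
loss: (12 − 8)²/8 = 16/8 = 2.0000
Sum = 2.800

2.800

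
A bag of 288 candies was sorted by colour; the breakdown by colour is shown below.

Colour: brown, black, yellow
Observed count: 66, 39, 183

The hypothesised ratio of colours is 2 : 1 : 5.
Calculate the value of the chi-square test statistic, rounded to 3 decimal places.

0.800

Ratio total = 8. Expected counts: 288×2/8 = 72, 288×1/8 = 36, 288×5/8 = 180.
cat         O        E   (O−E)²/E
brown      66       72     0.5000
black      39       36     0.2500
yellow    183      180     0.0500
Sum = 0.800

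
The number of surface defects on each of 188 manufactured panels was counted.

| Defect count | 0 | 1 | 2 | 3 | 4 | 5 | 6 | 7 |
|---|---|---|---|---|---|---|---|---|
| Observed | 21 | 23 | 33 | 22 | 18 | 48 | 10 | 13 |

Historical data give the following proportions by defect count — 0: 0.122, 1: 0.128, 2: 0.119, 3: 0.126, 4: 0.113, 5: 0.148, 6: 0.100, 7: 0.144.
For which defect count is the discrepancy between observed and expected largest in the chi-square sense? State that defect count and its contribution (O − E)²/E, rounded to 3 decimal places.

5, 14.630

Expected counts E_i = n·p_i: 188×0.122 = 22.936, 188×0.128 = 24.064, 188×0.119 = 22.372, 188×0.126 = 23.688, 188×0.113 = 21.244, 188×0.148 = 27.824, 188×0.100 = 18.8, 188×0.144 = 27.072.
χ² = (21−22.936)²/22.936 + (23−24.064)²/24.064 + (33−22.372)²/22.372 + (22−23.688)²/23.688 + (18−21.244)²/21.244 + (48−27.824)²/27.824 + (10−18.8)²/18.8 + (13−27.072)²/27.072
   = 0.1634 + 0.0470 + 5.0489 + 0.1203 + 0.4954 + 14.6302 + 4.1191 + 7.3146
The largest term is for 5: 14.630.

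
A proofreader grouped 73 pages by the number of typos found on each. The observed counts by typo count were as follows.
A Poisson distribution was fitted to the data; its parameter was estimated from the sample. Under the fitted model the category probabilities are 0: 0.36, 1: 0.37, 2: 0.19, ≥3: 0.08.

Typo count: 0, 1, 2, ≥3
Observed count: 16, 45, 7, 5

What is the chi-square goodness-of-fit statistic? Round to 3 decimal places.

19.527

Expected counts E_i = n·p_i: 73×0.36 = 26.28, 73×0.37 = 27.01, 73×0.19 = 13.87, 73×0.08 = 5.84.
cat         O        E   (O−E)²/E
0          16    26.28     4.0212
1          45    27.01    11.9822
2           7    13.87     3.4028
≥3          5     5.84     0.1208
Sum = 19.527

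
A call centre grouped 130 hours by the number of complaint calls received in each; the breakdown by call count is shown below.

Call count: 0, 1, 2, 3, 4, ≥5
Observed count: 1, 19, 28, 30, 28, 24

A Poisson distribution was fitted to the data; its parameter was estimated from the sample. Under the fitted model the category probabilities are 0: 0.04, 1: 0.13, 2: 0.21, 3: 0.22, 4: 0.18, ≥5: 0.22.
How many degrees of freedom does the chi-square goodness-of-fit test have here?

There are k = 6 categories and 1 parameter estimated from the data, so df = 6 − 1 − 1 = 4.

4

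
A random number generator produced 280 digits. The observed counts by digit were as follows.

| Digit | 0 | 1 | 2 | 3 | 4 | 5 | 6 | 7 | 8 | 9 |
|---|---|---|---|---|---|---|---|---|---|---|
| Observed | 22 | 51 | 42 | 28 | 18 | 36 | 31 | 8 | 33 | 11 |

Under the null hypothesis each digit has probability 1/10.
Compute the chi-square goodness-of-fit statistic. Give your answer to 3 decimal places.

58.857

Expected count for each of the 10 categories: 280/10 = 28.
χ² = (22−28)²/28 + (51−28)²/28 + (42−28)²/28 + (28−28)²/28 + (18−28)²/28 + (36−28)²/28 + (31−28)²/28 + (8−28)²/28 + (33−28)²/28 + (11−28)²/28
   = 1.2857 + 18.8929 + 7.0000 + 0.0000 + 3.5714 + 2.2857 + 0.3214 + 14.2857 + 0.8929 + 10.3214
Sum = 58.857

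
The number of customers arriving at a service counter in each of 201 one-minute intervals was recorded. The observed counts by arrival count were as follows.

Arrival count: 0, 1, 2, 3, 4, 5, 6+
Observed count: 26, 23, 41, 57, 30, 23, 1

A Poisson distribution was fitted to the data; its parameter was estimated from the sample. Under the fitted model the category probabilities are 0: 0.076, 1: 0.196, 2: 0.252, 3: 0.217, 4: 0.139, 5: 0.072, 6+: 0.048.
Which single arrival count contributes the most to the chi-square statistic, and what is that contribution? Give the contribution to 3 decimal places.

6+, 7.752

Expected counts E_i = n·p_i: 201×0.076 = 15.276, 201×0.196 = 39.396, 201×0.252 = 50.652, 201×0.217 = 43.617, 201×0.139 = 27.939, 201×0.072 = 14.472, 201×0.048 = 9.648.
cat         O        E   (O−E)²/E
0          26   15.276     7.5284
1          23   39.396     6.8238
2          41   50.652     1.8392
3          57   43.617     4.1063
4          30   27.939     0.1520
5          23   14.472     5.0253
6+          1    9.648     7.7516
The largest term is for 6+: 7.752.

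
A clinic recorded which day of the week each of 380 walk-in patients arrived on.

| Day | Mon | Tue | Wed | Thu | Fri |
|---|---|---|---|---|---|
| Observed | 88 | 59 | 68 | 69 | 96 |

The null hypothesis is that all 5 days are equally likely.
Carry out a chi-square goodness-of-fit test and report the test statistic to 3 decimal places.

Expected count for each of the 5 categories: 380/5 = 76.
Mon: (88 − 76)²/76 = 144/76 = 1.8947
Tue: (59 − 76)²/76 = 289/76 = 3.8026
Wed: (68 − 76)²/76 = 64/76 = 0.8421
Thu: (69 − 76)²/76 = 49/76 = 0.6447
Fri: (96 − 76)²/76 = 400/76 = 5.2632
Sum = 12.447

12.447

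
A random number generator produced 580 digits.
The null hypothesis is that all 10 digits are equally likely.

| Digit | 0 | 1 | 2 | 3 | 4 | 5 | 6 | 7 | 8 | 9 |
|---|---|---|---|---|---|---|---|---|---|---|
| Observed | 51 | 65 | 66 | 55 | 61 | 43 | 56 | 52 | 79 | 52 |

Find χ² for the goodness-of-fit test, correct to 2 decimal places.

15.90

Under H₀ each category has probability 1/10, so each expected count is 580/10 = 58.
χ² = (51−58)²/58 + (65−58)²/58 + (66−58)²/58 + (55−58)²/58 + (61−58)²/58 + (43−58)²/58 + (56−58)²/58 + (52−58)²/58 + (79−58)²/58 + (52−58)²/58
   = 0.845 + 0.845 + 1.103 + 0.155 + 0.155 + 3.879 + 0.069 + 0.621 + 7.603 + 0.621
Sum = 15.90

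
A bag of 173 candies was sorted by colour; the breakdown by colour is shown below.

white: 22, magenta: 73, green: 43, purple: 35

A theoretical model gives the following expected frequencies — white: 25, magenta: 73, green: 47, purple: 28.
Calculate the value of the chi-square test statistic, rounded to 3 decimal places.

white: (22 − 25)²/25 = 9/25 = 0.3600
magenta: (73 − 73)²/73 = 0/73 = 0.0000
green: (43 − 47)²/47 = 16/47 = 0.3404
purple: (35 − 28)²/28 = 49/28 = 1.7500
Sum = 2.450

2.450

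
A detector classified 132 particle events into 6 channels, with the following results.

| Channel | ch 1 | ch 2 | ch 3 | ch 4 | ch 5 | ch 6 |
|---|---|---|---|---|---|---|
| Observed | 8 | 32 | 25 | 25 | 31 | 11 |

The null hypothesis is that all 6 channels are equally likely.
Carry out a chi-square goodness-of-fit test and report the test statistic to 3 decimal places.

Expected count for each of the 6 categories: 132/6 = 22.
ch 1: (8 − 22)²/22 = 196/22 = 8.9091
ch 2: (32 − 22)²/22 = 100/22 = 4.5455
ch 3: (25 − 22)²/22 = 9/22 = 0.4091
ch 4: (25 − 22)²/22 = 9/22 = 0.4091
ch 5: (31 − 22)²/22 = 81/22 = 3.6818
ch 6: (11 − 22)²/22 = 121/22 = 5.5000
Sum = 23.455

23.455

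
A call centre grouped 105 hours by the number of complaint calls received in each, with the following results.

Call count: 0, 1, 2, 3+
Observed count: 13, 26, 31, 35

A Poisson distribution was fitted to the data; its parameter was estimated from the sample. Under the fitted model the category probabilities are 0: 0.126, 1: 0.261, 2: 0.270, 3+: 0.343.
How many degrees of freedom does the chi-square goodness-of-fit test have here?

2

There are k = 4 categories and 1 parameter estimated from the data, so df = 4 − 1 − 1 = 2.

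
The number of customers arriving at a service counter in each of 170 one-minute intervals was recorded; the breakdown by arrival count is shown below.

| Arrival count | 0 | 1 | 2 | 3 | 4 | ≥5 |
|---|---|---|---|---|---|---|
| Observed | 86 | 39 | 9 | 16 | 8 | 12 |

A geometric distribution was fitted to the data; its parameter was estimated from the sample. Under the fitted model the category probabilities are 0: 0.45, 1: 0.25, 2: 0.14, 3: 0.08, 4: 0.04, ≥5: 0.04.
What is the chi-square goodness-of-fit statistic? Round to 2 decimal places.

15.28

Expected counts E_i = n·p_i: 170×0.45 = 76.5, 170×0.25 = 42.5, 170×0.14 = 23.8, 170×0.08 = 13.6, 170×0.04 = 6.8, 170×0.04 = 6.8.
cat         O        E   (O−E)²/E
0          86     76.5      1.180
1          39     42.5      0.288
2           9     23.8      9.203
3          16     13.6      0.424
4           8      6.8      0.212
≥5         12      6.8      3.976
Sum = 15.28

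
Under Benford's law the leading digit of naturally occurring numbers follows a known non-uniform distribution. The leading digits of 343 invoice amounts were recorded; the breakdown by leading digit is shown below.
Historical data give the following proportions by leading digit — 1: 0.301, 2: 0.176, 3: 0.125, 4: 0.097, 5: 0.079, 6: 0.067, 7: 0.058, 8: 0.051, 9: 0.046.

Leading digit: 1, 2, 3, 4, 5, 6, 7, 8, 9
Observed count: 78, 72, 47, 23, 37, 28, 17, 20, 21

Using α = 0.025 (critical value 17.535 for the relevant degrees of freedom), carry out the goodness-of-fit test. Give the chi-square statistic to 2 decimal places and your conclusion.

19.20; reject

Expected counts E_i = n·p_i: 343×0.301 = 103.243, 343×0.176 = 60.368, 343×0.125 = 42.875, 343×0.097 = 33.271, 343×0.079 = 27.097, 343×0.067 = 22.981, 343×0.058 = 19.894, 343×0.051 = 17.493, 343×0.046 = 15.778.
1: (78 − 103.243)²/103.243 = 637.209049/103.243 = 6.172
2: (72 − 60.368)²/60.368 = 135.303424/60.368 = 2.241
3: (47 − 42.875)²/42.875 = 17.015625/42.875 = 0.397
4: (23 − 33.271)²/33.271 = 105.493441/33.271 = 3.171
5: (37 − 27.097)²/27.097 = 98.069409/27.097 = 3.619
6: (28 − 22.981)²/22.981 = 25.190361/22.981 = 1.096
7: (17 − 19.894)²/19.894 = 8.375236/19.894 = 0.421
8: (20 − 17.493)²/17.493 = 6.285049/17.493 = 0.359
9: (21 − 15.778)²/15.778 = 27.269284/15.778 = 1.728
Sum = 19.20
df = 8. Since 19.20 > 17.535, we reject H₀.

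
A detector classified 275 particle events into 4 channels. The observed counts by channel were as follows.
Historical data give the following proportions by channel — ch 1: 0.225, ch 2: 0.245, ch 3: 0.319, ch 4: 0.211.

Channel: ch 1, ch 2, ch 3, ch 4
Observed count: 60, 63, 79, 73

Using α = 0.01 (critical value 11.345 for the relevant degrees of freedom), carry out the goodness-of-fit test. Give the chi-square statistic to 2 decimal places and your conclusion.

Expected counts E_i = n·p_i: 275×0.225 = 61.875, 275×0.245 = 67.375, 275×0.319 = 87.725, 275×0.211 = 58.025.
cat         O        E   (O−E)²/E
ch 1       60   61.875      0.057
ch 2       63   67.375      0.284
ch 3       79   87.725      0.868
ch 4       73   58.025      3.865
Sum = 5.07
df = 3. Since 5.07 < 11.345, we do not reject H₀.

5.07; do not reject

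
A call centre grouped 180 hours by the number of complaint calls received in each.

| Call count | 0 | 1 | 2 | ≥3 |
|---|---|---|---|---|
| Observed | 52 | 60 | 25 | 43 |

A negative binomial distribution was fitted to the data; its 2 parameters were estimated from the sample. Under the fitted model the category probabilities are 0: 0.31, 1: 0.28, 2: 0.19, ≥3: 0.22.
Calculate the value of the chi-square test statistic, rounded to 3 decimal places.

4.854

Expected counts E_i = n·p_i: 180×0.31 = 55.8, 180×0.28 = 50.4, 180×0.19 = 34.2, 180×0.22 = 39.6.
χ² = (52−55.8)²/55.8 + (60−50.4)²/50.4 + (25−34.2)²/34.2 + (43−39.6)²/39.6
   = 0.2588 + 1.8286 + 2.4749 + 0.2919
Sum = 4.854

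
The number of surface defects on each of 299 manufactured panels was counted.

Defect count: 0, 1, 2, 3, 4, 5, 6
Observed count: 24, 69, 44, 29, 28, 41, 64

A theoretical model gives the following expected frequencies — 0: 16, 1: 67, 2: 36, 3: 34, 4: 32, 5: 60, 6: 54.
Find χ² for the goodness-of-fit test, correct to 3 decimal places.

0: (24 − 16)²/16 = 64/16 = 4.0000
1: (69 − 67)²/67 = 4/67 = 0.0597
2: (44 − 36)²/36 = 64/36 = 1.7778
3: (29 − 34)²/34 = 25/34 = 0.7353
4: (28 − 32)²/32 = 16/32 = 0.5000
5: (41 − 60)²/60 = 361/60 = 6.0167
6: (64 − 54)²/54 = 100/54 = 1.8519
Sum = 14.941

14.941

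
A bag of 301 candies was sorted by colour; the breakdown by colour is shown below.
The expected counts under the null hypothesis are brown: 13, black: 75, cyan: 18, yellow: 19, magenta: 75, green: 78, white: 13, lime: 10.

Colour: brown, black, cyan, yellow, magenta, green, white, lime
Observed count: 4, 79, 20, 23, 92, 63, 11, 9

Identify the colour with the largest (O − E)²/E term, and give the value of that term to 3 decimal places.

χ² = (4−13)²/13 + (79−75)²/75 + (20−18)²/18 + (23−19)²/19 + (92−75)²/75 + (63−78)²/78 + (11−13)²/13 + (9−10)²/10
   = 6.2308 + 0.2133 + 0.2222 + 0.8421 + 3.8533 + 2.8846 + 0.3077 + 0.1000
The largest term is for brown: 6.231.

brown, 6.231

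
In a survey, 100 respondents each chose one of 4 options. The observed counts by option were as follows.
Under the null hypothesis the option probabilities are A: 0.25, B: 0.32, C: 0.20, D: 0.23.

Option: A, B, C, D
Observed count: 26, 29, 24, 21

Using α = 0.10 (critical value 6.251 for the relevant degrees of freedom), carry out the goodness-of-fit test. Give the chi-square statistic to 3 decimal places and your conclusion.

1.295; do not reject

Expected counts E_i = n·p_i: 100×0.25 = 25, 100×0.32 = 32, 100×0.20 = 20, 100×0.23 = 23.
cat         O        E   (O−E)²/E
A          26       25     0.0400
B          29       32     0.2813
C          24       20     0.8000
D          21       23     0.1739
Sum = 1.295
df = 3. Since 1.295 < 6.251, we do not reject H₀.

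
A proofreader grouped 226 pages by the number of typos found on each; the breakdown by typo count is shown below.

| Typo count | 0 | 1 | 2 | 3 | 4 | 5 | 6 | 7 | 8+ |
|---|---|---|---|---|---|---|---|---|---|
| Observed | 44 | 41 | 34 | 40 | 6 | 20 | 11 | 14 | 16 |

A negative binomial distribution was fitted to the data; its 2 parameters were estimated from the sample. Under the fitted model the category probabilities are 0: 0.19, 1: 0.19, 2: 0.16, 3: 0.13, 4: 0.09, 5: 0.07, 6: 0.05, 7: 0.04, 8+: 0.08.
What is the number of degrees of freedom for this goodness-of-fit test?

6

There are k = 9 categories and 2 parameters estimated from the data, so df = 9 − 1 − 2 = 6.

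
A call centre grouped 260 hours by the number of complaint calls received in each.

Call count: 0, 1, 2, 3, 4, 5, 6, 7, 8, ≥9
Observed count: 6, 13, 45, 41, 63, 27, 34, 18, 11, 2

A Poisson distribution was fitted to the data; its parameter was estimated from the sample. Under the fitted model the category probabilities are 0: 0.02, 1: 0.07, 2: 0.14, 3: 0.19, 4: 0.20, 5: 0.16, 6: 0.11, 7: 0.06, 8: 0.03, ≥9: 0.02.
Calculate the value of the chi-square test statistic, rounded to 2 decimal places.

Expected counts E_i = n·p_i: 260×0.02 = 5.2, 260×0.07 = 18.2, 260×0.14 = 36.4, 260×0.19 = 49.4, 260×0.20 = 52, 260×0.16 = 41.6, 260×0.11 = 28.6, 260×0.06 = 15.6, 260×0.03 = 7.8, 260×0.02 = 5.2.
χ² = (6−5.2)²/5.2 + (13−18.2)²/18.2 + (45−36.4)²/36.4 + (41−49.4)²/49.4 + (63−52)²/52 + (27−41.6)²/41.6 + (34−28.6)²/28.6 + (18−15.6)²/15.6 + (11−7.8)²/7.8 + (2−5.2)²/5.2
   = 0.123 + 1.486 + 2.032 + 1.428 + 2.327 + 5.124 + 1.020 + 0.369 + 1.313 + 1.969
Sum = 17.19

17.19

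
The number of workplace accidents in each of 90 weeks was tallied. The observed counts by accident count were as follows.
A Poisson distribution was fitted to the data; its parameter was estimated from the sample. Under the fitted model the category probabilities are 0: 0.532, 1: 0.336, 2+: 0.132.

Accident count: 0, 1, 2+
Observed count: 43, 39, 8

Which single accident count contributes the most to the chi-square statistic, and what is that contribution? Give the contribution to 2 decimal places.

1, 2.54

Expected counts E_i = n·p_i: 90×0.532 = 47.88, 90×0.336 = 30.24, 90×0.132 = 11.88.
cat         O        E   (O−E)²/E
0          43    47.88      0.497
1          39    30.24      2.538
2+          8    11.88      1.267
The largest term is for 1: 2.54.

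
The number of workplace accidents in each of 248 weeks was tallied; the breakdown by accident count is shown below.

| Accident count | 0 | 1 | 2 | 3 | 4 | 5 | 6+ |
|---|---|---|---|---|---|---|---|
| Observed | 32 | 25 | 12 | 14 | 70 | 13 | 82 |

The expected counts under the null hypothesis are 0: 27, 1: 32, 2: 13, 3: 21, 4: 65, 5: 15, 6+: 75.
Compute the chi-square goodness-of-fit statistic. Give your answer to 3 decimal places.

χ² = (32−27)²/27 + (25−32)²/32 + (12−13)²/13 + (14−21)²/21 + (70−65)²/65 + (13−15)²/15 + (82−75)²/75
   = 0.9259 + 1.5313 + 0.0769 + 2.3333 + 0.3846 + 0.2667 + 0.6533
Sum = 6.172

6.172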